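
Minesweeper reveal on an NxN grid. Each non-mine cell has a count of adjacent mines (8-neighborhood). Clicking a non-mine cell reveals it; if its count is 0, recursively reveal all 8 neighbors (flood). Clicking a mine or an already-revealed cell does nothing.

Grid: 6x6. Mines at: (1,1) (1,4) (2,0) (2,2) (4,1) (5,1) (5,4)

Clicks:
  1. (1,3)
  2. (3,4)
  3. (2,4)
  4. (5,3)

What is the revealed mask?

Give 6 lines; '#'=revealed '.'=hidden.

Answer: ......
...#..
...###
...###
...###
...#..

Derivation:
Click 1 (1,3) count=2: revealed 1 new [(1,3)] -> total=1
Click 2 (3,4) count=0: revealed 9 new [(2,3) (2,4) (2,5) (3,3) (3,4) (3,5) (4,3) (4,4) (4,5)] -> total=10
Click 3 (2,4) count=1: revealed 0 new [(none)] -> total=10
Click 4 (5,3) count=1: revealed 1 new [(5,3)] -> total=11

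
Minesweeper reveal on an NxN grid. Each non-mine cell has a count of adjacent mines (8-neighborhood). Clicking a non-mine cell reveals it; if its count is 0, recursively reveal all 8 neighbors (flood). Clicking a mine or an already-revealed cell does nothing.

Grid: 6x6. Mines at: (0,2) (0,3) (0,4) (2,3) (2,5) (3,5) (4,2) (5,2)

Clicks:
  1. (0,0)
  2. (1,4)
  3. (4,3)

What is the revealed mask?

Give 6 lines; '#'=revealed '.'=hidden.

Answer: ##....
###.#.
###...
###...
##.#..
##....

Derivation:
Click 1 (0,0) count=0: revealed 15 new [(0,0) (0,1) (1,0) (1,1) (1,2) (2,0) (2,1) (2,2) (3,0) (3,1) (3,2) (4,0) (4,1) (5,0) (5,1)] -> total=15
Click 2 (1,4) count=4: revealed 1 new [(1,4)] -> total=16
Click 3 (4,3) count=2: revealed 1 new [(4,3)] -> total=17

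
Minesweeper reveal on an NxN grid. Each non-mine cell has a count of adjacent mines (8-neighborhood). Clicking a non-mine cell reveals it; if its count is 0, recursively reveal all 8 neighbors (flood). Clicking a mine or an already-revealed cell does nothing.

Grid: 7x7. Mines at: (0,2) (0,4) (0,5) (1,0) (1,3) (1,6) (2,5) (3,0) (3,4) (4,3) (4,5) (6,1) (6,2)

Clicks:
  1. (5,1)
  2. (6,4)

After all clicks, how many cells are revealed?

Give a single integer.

Answer: 9

Derivation:
Click 1 (5,1) count=2: revealed 1 new [(5,1)] -> total=1
Click 2 (6,4) count=0: revealed 8 new [(5,3) (5,4) (5,5) (5,6) (6,3) (6,4) (6,5) (6,6)] -> total=9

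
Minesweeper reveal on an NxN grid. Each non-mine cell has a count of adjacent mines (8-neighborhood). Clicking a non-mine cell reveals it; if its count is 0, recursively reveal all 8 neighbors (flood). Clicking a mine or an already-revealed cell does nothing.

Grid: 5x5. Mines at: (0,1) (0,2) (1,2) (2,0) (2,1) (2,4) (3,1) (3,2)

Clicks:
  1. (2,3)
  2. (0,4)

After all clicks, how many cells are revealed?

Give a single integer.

Answer: 5

Derivation:
Click 1 (2,3) count=3: revealed 1 new [(2,3)] -> total=1
Click 2 (0,4) count=0: revealed 4 new [(0,3) (0,4) (1,3) (1,4)] -> total=5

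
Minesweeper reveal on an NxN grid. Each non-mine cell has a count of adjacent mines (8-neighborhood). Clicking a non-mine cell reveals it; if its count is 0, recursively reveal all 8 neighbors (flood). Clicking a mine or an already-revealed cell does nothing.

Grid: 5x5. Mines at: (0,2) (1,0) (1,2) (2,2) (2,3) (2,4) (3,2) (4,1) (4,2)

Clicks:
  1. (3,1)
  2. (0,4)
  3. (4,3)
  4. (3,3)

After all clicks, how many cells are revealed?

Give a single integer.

Answer: 7

Derivation:
Click 1 (3,1) count=4: revealed 1 new [(3,1)] -> total=1
Click 2 (0,4) count=0: revealed 4 new [(0,3) (0,4) (1,3) (1,4)] -> total=5
Click 3 (4,3) count=2: revealed 1 new [(4,3)] -> total=6
Click 4 (3,3) count=5: revealed 1 new [(3,3)] -> total=7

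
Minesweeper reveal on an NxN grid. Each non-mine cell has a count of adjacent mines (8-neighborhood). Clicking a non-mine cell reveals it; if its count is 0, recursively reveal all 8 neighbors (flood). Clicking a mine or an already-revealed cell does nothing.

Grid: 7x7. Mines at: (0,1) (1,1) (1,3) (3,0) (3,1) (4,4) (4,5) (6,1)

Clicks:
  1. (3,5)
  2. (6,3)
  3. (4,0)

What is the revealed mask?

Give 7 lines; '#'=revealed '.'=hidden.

Answer: .......
.......
.......
.....#.
#......
..#####
..#####

Derivation:
Click 1 (3,5) count=2: revealed 1 new [(3,5)] -> total=1
Click 2 (6,3) count=0: revealed 10 new [(5,2) (5,3) (5,4) (5,5) (5,6) (6,2) (6,3) (6,4) (6,5) (6,6)] -> total=11
Click 3 (4,0) count=2: revealed 1 new [(4,0)] -> total=12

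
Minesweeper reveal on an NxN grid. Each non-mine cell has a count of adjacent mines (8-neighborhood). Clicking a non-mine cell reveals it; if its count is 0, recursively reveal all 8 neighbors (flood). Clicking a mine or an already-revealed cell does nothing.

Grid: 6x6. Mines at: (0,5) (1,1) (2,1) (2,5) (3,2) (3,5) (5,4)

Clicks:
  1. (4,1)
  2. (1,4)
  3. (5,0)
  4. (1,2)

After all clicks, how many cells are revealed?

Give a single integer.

Answer: 12

Derivation:
Click 1 (4,1) count=1: revealed 1 new [(4,1)] -> total=1
Click 2 (1,4) count=2: revealed 1 new [(1,4)] -> total=2
Click 3 (5,0) count=0: revealed 9 new [(3,0) (3,1) (4,0) (4,2) (4,3) (5,0) (5,1) (5,2) (5,3)] -> total=11
Click 4 (1,2) count=2: revealed 1 new [(1,2)] -> total=12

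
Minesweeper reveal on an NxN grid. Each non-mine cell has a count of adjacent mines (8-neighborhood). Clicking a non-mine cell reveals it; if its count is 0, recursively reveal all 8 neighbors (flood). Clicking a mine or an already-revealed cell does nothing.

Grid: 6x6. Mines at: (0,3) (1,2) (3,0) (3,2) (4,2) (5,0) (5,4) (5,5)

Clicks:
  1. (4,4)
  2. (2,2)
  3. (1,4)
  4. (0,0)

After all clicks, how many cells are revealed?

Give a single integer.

Click 1 (4,4) count=2: revealed 1 new [(4,4)] -> total=1
Click 2 (2,2) count=2: revealed 1 new [(2,2)] -> total=2
Click 3 (1,4) count=1: revealed 1 new [(1,4)] -> total=3
Click 4 (0,0) count=0: revealed 6 new [(0,0) (0,1) (1,0) (1,1) (2,0) (2,1)] -> total=9

Answer: 9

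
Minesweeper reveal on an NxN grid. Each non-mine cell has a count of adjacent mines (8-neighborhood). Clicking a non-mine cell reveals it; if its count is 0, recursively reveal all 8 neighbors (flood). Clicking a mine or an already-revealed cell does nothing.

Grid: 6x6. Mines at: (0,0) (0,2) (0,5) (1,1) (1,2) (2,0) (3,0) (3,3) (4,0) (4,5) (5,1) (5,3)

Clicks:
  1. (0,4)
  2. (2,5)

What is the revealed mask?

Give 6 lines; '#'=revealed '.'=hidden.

Answer: ....#.
....##
....##
....##
......
......

Derivation:
Click 1 (0,4) count=1: revealed 1 new [(0,4)] -> total=1
Click 2 (2,5) count=0: revealed 6 new [(1,4) (1,5) (2,4) (2,5) (3,4) (3,5)] -> total=7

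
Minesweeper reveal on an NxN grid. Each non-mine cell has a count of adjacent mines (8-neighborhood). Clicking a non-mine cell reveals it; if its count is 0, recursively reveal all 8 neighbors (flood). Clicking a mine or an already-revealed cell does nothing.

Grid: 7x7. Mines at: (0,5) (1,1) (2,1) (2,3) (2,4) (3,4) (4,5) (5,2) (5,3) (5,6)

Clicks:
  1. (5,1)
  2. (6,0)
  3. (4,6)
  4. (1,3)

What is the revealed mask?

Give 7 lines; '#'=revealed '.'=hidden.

Click 1 (5,1) count=1: revealed 1 new [(5,1)] -> total=1
Click 2 (6,0) count=0: revealed 7 new [(3,0) (3,1) (4,0) (4,1) (5,0) (6,0) (6,1)] -> total=8
Click 3 (4,6) count=2: revealed 1 new [(4,6)] -> total=9
Click 4 (1,3) count=2: revealed 1 new [(1,3)] -> total=10

Answer: .......
...#...
.......
##.....
##....#
##.....
##.....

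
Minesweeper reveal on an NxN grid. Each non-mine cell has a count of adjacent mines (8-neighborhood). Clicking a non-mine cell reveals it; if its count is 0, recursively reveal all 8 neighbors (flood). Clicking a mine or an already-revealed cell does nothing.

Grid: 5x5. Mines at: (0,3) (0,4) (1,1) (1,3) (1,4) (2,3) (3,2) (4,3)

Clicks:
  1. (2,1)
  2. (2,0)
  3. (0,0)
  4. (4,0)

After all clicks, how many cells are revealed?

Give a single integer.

Answer: 7

Derivation:
Click 1 (2,1) count=2: revealed 1 new [(2,1)] -> total=1
Click 2 (2,0) count=1: revealed 1 new [(2,0)] -> total=2
Click 3 (0,0) count=1: revealed 1 new [(0,0)] -> total=3
Click 4 (4,0) count=0: revealed 4 new [(3,0) (3,1) (4,0) (4,1)] -> total=7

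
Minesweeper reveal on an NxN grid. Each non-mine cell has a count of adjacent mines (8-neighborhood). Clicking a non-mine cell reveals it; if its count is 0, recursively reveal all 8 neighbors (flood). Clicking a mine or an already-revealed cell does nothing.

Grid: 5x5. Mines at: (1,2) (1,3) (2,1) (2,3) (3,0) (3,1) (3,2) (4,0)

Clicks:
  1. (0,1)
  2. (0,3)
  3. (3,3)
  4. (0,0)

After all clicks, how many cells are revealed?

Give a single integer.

Click 1 (0,1) count=1: revealed 1 new [(0,1)] -> total=1
Click 2 (0,3) count=2: revealed 1 new [(0,3)] -> total=2
Click 3 (3,3) count=2: revealed 1 new [(3,3)] -> total=3
Click 4 (0,0) count=0: revealed 3 new [(0,0) (1,0) (1,1)] -> total=6

Answer: 6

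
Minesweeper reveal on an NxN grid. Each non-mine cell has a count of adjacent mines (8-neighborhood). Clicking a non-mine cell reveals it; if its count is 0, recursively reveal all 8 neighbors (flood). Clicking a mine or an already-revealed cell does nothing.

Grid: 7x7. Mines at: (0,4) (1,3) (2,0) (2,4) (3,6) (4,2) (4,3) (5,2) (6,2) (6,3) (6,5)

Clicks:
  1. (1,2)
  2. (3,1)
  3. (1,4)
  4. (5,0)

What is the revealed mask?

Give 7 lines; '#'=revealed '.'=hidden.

Answer: .......
..#.#..
.......
##.....
##.....
##.....
##.....

Derivation:
Click 1 (1,2) count=1: revealed 1 new [(1,2)] -> total=1
Click 2 (3,1) count=2: revealed 1 new [(3,1)] -> total=2
Click 3 (1,4) count=3: revealed 1 new [(1,4)] -> total=3
Click 4 (5,0) count=0: revealed 7 new [(3,0) (4,0) (4,1) (5,0) (5,1) (6,0) (6,1)] -> total=10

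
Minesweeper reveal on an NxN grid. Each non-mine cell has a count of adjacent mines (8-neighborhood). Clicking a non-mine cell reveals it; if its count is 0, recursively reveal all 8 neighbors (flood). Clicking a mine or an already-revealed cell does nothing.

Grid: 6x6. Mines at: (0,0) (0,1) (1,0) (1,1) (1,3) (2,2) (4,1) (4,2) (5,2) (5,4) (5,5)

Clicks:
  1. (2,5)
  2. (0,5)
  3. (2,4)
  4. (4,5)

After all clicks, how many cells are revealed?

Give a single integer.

Click 1 (2,5) count=0: revealed 13 new [(0,4) (0,5) (1,4) (1,5) (2,3) (2,4) (2,5) (3,3) (3,4) (3,5) (4,3) (4,4) (4,5)] -> total=13
Click 2 (0,5) count=0: revealed 0 new [(none)] -> total=13
Click 3 (2,4) count=1: revealed 0 new [(none)] -> total=13
Click 4 (4,5) count=2: revealed 0 new [(none)] -> total=13

Answer: 13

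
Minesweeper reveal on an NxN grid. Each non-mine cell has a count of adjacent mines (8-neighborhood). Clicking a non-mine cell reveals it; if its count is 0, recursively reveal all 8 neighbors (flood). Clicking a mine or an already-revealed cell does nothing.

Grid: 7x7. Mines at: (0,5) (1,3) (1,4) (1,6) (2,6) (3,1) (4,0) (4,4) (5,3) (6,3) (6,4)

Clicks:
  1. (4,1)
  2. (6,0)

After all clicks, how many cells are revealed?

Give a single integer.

Answer: 7

Derivation:
Click 1 (4,1) count=2: revealed 1 new [(4,1)] -> total=1
Click 2 (6,0) count=0: revealed 6 new [(5,0) (5,1) (5,2) (6,0) (6,1) (6,2)] -> total=7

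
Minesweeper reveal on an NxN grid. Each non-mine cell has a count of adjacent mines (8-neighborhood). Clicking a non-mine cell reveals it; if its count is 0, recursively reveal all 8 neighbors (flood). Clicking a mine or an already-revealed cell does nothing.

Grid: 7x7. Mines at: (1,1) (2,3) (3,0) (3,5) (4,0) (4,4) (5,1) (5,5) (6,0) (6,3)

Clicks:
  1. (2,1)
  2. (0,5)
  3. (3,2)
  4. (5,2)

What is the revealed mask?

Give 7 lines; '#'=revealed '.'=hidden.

Answer: ..#####
..#####
.#..###
..#....
.......
..#....
.......

Derivation:
Click 1 (2,1) count=2: revealed 1 new [(2,1)] -> total=1
Click 2 (0,5) count=0: revealed 13 new [(0,2) (0,3) (0,4) (0,5) (0,6) (1,2) (1,3) (1,4) (1,5) (1,6) (2,4) (2,5) (2,6)] -> total=14
Click 3 (3,2) count=1: revealed 1 new [(3,2)] -> total=15
Click 4 (5,2) count=2: revealed 1 new [(5,2)] -> total=16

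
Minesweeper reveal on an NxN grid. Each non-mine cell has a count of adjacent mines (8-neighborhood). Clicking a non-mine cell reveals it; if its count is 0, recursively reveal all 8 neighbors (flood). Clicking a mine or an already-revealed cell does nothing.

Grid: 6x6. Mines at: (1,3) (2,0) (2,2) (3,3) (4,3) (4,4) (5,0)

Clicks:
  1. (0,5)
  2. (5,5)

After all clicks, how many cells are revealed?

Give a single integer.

Answer: 9

Derivation:
Click 1 (0,5) count=0: revealed 8 new [(0,4) (0,5) (1,4) (1,5) (2,4) (2,5) (3,4) (3,5)] -> total=8
Click 2 (5,5) count=1: revealed 1 new [(5,5)] -> total=9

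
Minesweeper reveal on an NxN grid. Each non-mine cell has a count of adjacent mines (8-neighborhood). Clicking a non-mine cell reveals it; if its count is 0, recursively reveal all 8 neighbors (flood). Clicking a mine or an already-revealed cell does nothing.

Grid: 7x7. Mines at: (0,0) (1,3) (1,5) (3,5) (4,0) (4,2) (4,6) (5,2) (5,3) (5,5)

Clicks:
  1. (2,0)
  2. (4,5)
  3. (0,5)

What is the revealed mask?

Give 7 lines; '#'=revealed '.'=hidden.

Click 1 (2,0) count=0: revealed 9 new [(1,0) (1,1) (1,2) (2,0) (2,1) (2,2) (3,0) (3,1) (3,2)] -> total=9
Click 2 (4,5) count=3: revealed 1 new [(4,5)] -> total=10
Click 3 (0,5) count=1: revealed 1 new [(0,5)] -> total=11

Answer: .....#.
###....
###....
###....
.....#.
.......
.......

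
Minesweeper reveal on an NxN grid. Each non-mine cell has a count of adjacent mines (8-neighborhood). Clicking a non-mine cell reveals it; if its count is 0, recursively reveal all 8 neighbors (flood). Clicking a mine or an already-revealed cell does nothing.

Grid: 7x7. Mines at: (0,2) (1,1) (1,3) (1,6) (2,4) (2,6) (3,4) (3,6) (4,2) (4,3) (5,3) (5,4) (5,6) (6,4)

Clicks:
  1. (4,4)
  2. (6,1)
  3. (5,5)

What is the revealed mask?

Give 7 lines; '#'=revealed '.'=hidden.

Click 1 (4,4) count=4: revealed 1 new [(4,4)] -> total=1
Click 2 (6,1) count=0: revealed 12 new [(2,0) (2,1) (3,0) (3,1) (4,0) (4,1) (5,0) (5,1) (5,2) (6,0) (6,1) (6,2)] -> total=13
Click 3 (5,5) count=3: revealed 1 new [(5,5)] -> total=14

Answer: .......
.......
##.....
##.....
##..#..
###..#.
###....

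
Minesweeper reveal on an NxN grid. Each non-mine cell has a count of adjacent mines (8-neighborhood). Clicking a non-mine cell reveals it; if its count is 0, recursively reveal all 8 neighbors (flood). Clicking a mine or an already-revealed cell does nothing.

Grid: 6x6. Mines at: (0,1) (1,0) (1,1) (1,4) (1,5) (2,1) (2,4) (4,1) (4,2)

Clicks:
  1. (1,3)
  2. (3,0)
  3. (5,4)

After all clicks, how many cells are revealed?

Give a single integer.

Answer: 11

Derivation:
Click 1 (1,3) count=2: revealed 1 new [(1,3)] -> total=1
Click 2 (3,0) count=2: revealed 1 new [(3,0)] -> total=2
Click 3 (5,4) count=0: revealed 9 new [(3,3) (3,4) (3,5) (4,3) (4,4) (4,5) (5,3) (5,4) (5,5)] -> total=11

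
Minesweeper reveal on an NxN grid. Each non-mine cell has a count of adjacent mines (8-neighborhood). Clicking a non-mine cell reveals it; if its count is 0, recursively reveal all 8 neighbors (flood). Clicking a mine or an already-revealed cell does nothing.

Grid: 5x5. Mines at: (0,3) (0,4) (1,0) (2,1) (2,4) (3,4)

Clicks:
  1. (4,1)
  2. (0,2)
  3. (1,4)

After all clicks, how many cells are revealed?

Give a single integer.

Click 1 (4,1) count=0: revealed 8 new [(3,0) (3,1) (3,2) (3,3) (4,0) (4,1) (4,2) (4,3)] -> total=8
Click 2 (0,2) count=1: revealed 1 new [(0,2)] -> total=9
Click 3 (1,4) count=3: revealed 1 new [(1,4)] -> total=10

Answer: 10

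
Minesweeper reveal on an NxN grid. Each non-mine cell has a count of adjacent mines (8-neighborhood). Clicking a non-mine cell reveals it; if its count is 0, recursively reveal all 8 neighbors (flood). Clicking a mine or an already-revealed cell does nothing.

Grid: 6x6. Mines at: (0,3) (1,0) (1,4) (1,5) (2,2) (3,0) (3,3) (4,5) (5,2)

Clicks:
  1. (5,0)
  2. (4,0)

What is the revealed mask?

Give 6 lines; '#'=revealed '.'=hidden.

Answer: ......
......
......
......
##....
##....

Derivation:
Click 1 (5,0) count=0: revealed 4 new [(4,0) (4,1) (5,0) (5,1)] -> total=4
Click 2 (4,0) count=1: revealed 0 new [(none)] -> total=4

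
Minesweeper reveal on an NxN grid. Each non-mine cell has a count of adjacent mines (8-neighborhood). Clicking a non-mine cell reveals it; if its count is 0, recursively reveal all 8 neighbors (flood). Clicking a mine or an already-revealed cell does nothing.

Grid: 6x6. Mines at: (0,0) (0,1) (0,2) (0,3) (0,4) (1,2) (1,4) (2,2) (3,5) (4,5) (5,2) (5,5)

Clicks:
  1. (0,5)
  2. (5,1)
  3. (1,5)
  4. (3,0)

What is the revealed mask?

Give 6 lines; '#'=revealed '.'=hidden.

Answer: .....#
##...#
##....
##....
##....
##....

Derivation:
Click 1 (0,5) count=2: revealed 1 new [(0,5)] -> total=1
Click 2 (5,1) count=1: revealed 1 new [(5,1)] -> total=2
Click 3 (1,5) count=2: revealed 1 new [(1,5)] -> total=3
Click 4 (3,0) count=0: revealed 9 new [(1,0) (1,1) (2,0) (2,1) (3,0) (3,1) (4,0) (4,1) (5,0)] -> total=12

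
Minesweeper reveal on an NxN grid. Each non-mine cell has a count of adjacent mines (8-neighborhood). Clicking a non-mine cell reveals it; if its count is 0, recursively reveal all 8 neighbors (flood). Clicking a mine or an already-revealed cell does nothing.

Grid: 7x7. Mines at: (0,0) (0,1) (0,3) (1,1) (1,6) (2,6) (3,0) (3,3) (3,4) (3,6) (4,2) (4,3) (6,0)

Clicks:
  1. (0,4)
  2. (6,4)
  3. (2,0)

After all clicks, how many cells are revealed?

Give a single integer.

Click 1 (0,4) count=1: revealed 1 new [(0,4)] -> total=1
Click 2 (6,4) count=0: revealed 15 new [(4,4) (4,5) (4,6) (5,1) (5,2) (5,3) (5,4) (5,5) (5,6) (6,1) (6,2) (6,3) (6,4) (6,5) (6,6)] -> total=16
Click 3 (2,0) count=2: revealed 1 new [(2,0)] -> total=17

Answer: 17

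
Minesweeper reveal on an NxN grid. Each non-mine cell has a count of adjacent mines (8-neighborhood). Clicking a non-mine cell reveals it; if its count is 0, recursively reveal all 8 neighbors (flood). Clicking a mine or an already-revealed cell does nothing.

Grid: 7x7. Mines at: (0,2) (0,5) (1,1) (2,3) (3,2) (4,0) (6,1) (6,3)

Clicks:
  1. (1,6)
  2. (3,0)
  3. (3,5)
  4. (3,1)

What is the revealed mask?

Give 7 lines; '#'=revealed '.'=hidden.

Click 1 (1,6) count=1: revealed 1 new [(1,6)] -> total=1
Click 2 (3,0) count=1: revealed 1 new [(3,0)] -> total=2
Click 3 (3,5) count=0: revealed 20 new [(1,4) (1,5) (2,4) (2,5) (2,6) (3,3) (3,4) (3,5) (3,6) (4,3) (4,4) (4,5) (4,6) (5,3) (5,4) (5,5) (5,6) (6,4) (6,5) (6,6)] -> total=22
Click 4 (3,1) count=2: revealed 1 new [(3,1)] -> total=23

Answer: .......
....###
....###
##.####
...####
...####
....###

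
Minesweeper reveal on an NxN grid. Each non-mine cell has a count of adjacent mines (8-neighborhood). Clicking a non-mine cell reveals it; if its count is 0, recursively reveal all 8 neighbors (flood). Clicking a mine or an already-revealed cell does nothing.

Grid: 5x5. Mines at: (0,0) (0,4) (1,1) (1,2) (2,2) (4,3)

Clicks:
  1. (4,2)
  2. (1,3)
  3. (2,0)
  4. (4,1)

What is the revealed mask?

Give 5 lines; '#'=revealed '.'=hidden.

Answer: .....
...#.
##...
###..
###..

Derivation:
Click 1 (4,2) count=1: revealed 1 new [(4,2)] -> total=1
Click 2 (1,3) count=3: revealed 1 new [(1,3)] -> total=2
Click 3 (2,0) count=1: revealed 1 new [(2,0)] -> total=3
Click 4 (4,1) count=0: revealed 6 new [(2,1) (3,0) (3,1) (3,2) (4,0) (4,1)] -> total=9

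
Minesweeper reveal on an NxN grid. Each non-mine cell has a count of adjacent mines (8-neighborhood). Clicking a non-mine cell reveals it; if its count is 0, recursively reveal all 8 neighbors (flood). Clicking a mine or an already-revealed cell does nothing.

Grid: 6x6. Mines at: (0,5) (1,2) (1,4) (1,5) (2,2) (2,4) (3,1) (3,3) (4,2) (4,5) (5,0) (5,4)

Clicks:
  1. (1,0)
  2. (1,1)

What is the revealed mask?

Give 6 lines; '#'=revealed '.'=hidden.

Click 1 (1,0) count=0: revealed 6 new [(0,0) (0,1) (1,0) (1,1) (2,0) (2,1)] -> total=6
Click 2 (1,1) count=2: revealed 0 new [(none)] -> total=6

Answer: ##....
##....
##....
......
......
......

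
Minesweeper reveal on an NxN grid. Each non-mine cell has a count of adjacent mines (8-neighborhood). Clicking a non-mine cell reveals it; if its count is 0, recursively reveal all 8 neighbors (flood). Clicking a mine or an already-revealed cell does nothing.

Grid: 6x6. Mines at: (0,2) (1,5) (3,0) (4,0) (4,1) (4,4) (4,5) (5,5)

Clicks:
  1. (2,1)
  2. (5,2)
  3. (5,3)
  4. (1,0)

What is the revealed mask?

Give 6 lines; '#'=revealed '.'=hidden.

Click 1 (2,1) count=1: revealed 1 new [(2,1)] -> total=1
Click 2 (5,2) count=1: revealed 1 new [(5,2)] -> total=2
Click 3 (5,3) count=1: revealed 1 new [(5,3)] -> total=3
Click 4 (1,0) count=0: revealed 5 new [(0,0) (0,1) (1,0) (1,1) (2,0)] -> total=8

Answer: ##....
##....
##....
......
......
..##..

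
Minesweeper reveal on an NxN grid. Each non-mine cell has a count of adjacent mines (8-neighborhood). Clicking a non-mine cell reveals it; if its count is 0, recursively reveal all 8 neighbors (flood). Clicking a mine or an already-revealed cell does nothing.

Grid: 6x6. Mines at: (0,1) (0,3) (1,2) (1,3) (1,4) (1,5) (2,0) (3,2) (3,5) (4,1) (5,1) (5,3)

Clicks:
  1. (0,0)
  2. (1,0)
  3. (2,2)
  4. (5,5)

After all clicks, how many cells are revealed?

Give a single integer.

Click 1 (0,0) count=1: revealed 1 new [(0,0)] -> total=1
Click 2 (1,0) count=2: revealed 1 new [(1,0)] -> total=2
Click 3 (2,2) count=3: revealed 1 new [(2,2)] -> total=3
Click 4 (5,5) count=0: revealed 4 new [(4,4) (4,5) (5,4) (5,5)] -> total=7

Answer: 7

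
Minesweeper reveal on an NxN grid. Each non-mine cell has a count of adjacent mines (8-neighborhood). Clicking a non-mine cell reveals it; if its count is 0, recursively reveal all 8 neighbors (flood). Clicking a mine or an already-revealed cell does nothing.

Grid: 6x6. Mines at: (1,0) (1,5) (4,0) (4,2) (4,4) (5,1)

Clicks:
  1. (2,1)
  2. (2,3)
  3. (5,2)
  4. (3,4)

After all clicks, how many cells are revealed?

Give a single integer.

Click 1 (2,1) count=1: revealed 1 new [(2,1)] -> total=1
Click 2 (2,3) count=0: revealed 15 new [(0,1) (0,2) (0,3) (0,4) (1,1) (1,2) (1,3) (1,4) (2,2) (2,3) (2,4) (3,1) (3,2) (3,3) (3,4)] -> total=16
Click 3 (5,2) count=2: revealed 1 new [(5,2)] -> total=17
Click 4 (3,4) count=1: revealed 0 new [(none)] -> total=17

Answer: 17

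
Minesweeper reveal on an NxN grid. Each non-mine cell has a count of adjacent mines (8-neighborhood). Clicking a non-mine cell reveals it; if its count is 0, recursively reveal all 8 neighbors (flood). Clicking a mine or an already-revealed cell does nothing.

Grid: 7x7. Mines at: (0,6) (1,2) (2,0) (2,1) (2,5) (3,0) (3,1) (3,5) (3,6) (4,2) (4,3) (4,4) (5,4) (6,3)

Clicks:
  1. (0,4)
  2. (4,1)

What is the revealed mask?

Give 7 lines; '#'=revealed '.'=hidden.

Click 1 (0,4) count=0: revealed 6 new [(0,3) (0,4) (0,5) (1,3) (1,4) (1,5)] -> total=6
Click 2 (4,1) count=3: revealed 1 new [(4,1)] -> total=7

Answer: ...###.
...###.
.......
.......
.#.....
.......
.......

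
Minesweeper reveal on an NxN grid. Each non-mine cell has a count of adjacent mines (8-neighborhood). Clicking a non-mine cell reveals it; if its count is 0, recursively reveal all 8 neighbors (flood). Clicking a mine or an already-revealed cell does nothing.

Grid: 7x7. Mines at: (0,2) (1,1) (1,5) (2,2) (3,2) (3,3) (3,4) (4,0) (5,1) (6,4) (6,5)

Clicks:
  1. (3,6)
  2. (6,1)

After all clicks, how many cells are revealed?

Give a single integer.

Click 1 (3,6) count=0: revealed 8 new [(2,5) (2,6) (3,5) (3,6) (4,5) (4,6) (5,5) (5,6)] -> total=8
Click 2 (6,1) count=1: revealed 1 new [(6,1)] -> total=9

Answer: 9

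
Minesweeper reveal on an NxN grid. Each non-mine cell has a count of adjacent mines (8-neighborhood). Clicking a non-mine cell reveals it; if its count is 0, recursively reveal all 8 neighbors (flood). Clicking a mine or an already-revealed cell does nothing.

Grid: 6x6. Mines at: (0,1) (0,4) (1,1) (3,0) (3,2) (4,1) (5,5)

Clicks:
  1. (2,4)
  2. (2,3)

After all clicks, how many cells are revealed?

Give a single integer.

Click 1 (2,4) count=0: revealed 12 new [(1,3) (1,4) (1,5) (2,3) (2,4) (2,5) (3,3) (3,4) (3,5) (4,3) (4,4) (4,5)] -> total=12
Click 2 (2,3) count=1: revealed 0 new [(none)] -> total=12

Answer: 12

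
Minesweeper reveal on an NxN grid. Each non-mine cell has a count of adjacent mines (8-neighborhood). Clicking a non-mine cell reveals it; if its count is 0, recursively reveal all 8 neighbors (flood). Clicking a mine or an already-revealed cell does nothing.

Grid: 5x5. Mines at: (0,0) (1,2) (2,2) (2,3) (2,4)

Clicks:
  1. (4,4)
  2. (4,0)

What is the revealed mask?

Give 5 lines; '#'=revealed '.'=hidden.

Click 1 (4,4) count=0: revealed 14 new [(1,0) (1,1) (2,0) (2,1) (3,0) (3,1) (3,2) (3,3) (3,4) (4,0) (4,1) (4,2) (4,3) (4,4)] -> total=14
Click 2 (4,0) count=0: revealed 0 new [(none)] -> total=14

Answer: .....
##...
##...
#####
#####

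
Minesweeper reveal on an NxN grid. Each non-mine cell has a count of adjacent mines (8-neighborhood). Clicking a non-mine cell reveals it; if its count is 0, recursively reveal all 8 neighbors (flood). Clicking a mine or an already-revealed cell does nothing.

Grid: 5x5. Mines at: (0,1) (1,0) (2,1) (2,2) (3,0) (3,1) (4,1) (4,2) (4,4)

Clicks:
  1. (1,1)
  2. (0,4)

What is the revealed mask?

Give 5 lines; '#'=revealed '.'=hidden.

Click 1 (1,1) count=4: revealed 1 new [(1,1)] -> total=1
Click 2 (0,4) count=0: revealed 10 new [(0,2) (0,3) (0,4) (1,2) (1,3) (1,4) (2,3) (2,4) (3,3) (3,4)] -> total=11

Answer: ..###
.####
...##
...##
.....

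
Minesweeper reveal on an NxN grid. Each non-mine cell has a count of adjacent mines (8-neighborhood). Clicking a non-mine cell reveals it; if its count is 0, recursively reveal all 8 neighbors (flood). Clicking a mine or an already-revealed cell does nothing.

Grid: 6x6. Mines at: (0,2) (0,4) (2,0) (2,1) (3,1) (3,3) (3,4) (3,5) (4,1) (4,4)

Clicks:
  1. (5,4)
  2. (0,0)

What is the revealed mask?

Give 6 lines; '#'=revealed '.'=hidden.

Answer: ##....
##....
......
......
......
....#.

Derivation:
Click 1 (5,4) count=1: revealed 1 new [(5,4)] -> total=1
Click 2 (0,0) count=0: revealed 4 new [(0,0) (0,1) (1,0) (1,1)] -> total=5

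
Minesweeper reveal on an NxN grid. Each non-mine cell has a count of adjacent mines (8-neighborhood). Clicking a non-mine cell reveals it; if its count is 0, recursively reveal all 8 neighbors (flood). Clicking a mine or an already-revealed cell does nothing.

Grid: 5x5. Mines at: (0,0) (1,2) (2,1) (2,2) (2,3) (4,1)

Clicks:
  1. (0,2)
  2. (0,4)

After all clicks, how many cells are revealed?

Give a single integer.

Answer: 5

Derivation:
Click 1 (0,2) count=1: revealed 1 new [(0,2)] -> total=1
Click 2 (0,4) count=0: revealed 4 new [(0,3) (0,4) (1,3) (1,4)] -> total=5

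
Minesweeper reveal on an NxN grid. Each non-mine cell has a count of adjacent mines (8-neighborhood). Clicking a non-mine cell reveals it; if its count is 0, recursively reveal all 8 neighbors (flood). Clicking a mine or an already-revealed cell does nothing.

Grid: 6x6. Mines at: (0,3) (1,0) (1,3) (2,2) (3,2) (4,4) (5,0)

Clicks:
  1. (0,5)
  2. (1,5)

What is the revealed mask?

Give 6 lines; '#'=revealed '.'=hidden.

Answer: ....##
....##
....##
....##
......
......

Derivation:
Click 1 (0,5) count=0: revealed 8 new [(0,4) (0,5) (1,4) (1,5) (2,4) (2,5) (3,4) (3,5)] -> total=8
Click 2 (1,5) count=0: revealed 0 new [(none)] -> total=8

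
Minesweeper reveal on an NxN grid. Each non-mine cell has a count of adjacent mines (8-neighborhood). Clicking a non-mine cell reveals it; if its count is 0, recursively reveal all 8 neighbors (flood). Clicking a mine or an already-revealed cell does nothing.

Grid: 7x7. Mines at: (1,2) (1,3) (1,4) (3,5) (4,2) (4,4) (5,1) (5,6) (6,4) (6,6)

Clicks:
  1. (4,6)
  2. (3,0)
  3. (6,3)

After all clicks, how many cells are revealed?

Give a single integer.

Answer: 12

Derivation:
Click 1 (4,6) count=2: revealed 1 new [(4,6)] -> total=1
Click 2 (3,0) count=0: revealed 10 new [(0,0) (0,1) (1,0) (1,1) (2,0) (2,1) (3,0) (3,1) (4,0) (4,1)] -> total=11
Click 3 (6,3) count=1: revealed 1 new [(6,3)] -> total=12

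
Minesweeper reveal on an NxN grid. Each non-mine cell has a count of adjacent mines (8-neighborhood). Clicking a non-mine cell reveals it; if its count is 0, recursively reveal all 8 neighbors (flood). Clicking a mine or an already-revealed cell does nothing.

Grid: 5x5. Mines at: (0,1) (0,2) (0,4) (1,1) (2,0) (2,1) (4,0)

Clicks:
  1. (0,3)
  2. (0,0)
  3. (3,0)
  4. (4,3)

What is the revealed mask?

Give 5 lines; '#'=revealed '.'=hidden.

Click 1 (0,3) count=2: revealed 1 new [(0,3)] -> total=1
Click 2 (0,0) count=2: revealed 1 new [(0,0)] -> total=2
Click 3 (3,0) count=3: revealed 1 new [(3,0)] -> total=3
Click 4 (4,3) count=0: revealed 14 new [(1,2) (1,3) (1,4) (2,2) (2,3) (2,4) (3,1) (3,2) (3,3) (3,4) (4,1) (4,2) (4,3) (4,4)] -> total=17

Answer: #..#.
..###
..###
#####
.####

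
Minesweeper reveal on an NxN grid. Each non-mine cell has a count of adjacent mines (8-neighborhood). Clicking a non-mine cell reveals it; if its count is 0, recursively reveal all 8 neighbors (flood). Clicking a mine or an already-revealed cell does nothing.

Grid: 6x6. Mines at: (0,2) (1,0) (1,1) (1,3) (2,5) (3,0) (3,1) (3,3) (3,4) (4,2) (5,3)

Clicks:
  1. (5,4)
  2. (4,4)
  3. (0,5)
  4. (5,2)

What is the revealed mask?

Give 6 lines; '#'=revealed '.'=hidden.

Click 1 (5,4) count=1: revealed 1 new [(5,4)] -> total=1
Click 2 (4,4) count=3: revealed 1 new [(4,4)] -> total=2
Click 3 (0,5) count=0: revealed 4 new [(0,4) (0,5) (1,4) (1,5)] -> total=6
Click 4 (5,2) count=2: revealed 1 new [(5,2)] -> total=7

Answer: ....##
....##
......
......
....#.
..#.#.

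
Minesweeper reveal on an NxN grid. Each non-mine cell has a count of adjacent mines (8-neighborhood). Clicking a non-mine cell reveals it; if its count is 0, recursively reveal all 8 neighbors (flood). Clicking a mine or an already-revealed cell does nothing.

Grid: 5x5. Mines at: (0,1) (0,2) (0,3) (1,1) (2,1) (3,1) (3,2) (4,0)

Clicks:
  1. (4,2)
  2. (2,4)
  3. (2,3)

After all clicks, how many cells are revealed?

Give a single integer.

Answer: 9

Derivation:
Click 1 (4,2) count=2: revealed 1 new [(4,2)] -> total=1
Click 2 (2,4) count=0: revealed 8 new [(1,3) (1,4) (2,3) (2,4) (3,3) (3,4) (4,3) (4,4)] -> total=9
Click 3 (2,3) count=1: revealed 0 new [(none)] -> total=9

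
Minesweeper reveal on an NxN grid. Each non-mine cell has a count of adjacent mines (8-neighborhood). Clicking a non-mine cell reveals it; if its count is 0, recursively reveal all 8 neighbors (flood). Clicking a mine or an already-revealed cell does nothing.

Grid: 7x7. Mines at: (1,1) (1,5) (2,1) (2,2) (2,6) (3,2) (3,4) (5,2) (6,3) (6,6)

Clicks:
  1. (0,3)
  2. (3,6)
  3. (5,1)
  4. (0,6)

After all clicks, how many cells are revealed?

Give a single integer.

Click 1 (0,3) count=0: revealed 6 new [(0,2) (0,3) (0,4) (1,2) (1,3) (1,4)] -> total=6
Click 2 (3,6) count=1: revealed 1 new [(3,6)] -> total=7
Click 3 (5,1) count=1: revealed 1 new [(5,1)] -> total=8
Click 4 (0,6) count=1: revealed 1 new [(0,6)] -> total=9

Answer: 9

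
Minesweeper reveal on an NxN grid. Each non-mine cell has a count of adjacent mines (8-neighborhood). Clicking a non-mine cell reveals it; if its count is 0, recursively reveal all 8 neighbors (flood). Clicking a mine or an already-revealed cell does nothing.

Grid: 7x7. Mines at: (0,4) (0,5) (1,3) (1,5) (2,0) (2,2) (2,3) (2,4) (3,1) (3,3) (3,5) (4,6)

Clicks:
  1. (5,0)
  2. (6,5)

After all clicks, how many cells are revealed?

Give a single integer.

Answer: 20

Derivation:
Click 1 (5,0) count=0: revealed 20 new [(4,0) (4,1) (4,2) (4,3) (4,4) (4,5) (5,0) (5,1) (5,2) (5,3) (5,4) (5,5) (5,6) (6,0) (6,1) (6,2) (6,3) (6,4) (6,5) (6,6)] -> total=20
Click 2 (6,5) count=0: revealed 0 new [(none)] -> total=20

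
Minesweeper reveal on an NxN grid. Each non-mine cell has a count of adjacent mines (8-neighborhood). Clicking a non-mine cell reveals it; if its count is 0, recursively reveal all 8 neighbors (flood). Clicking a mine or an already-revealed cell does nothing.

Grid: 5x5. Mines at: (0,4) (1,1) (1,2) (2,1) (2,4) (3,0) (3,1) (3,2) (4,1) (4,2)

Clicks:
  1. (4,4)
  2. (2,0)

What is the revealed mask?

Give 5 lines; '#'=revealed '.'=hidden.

Answer: .....
.....
#....
...##
...##

Derivation:
Click 1 (4,4) count=0: revealed 4 new [(3,3) (3,4) (4,3) (4,4)] -> total=4
Click 2 (2,0) count=4: revealed 1 new [(2,0)] -> total=5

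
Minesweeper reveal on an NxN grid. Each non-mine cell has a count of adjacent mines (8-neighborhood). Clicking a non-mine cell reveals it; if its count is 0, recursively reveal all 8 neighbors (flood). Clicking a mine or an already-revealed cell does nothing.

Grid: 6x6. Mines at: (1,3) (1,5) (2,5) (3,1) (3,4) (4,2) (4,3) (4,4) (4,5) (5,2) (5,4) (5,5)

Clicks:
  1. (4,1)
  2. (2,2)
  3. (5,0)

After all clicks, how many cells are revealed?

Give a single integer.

Answer: 5

Derivation:
Click 1 (4,1) count=3: revealed 1 new [(4,1)] -> total=1
Click 2 (2,2) count=2: revealed 1 new [(2,2)] -> total=2
Click 3 (5,0) count=0: revealed 3 new [(4,0) (5,0) (5,1)] -> total=5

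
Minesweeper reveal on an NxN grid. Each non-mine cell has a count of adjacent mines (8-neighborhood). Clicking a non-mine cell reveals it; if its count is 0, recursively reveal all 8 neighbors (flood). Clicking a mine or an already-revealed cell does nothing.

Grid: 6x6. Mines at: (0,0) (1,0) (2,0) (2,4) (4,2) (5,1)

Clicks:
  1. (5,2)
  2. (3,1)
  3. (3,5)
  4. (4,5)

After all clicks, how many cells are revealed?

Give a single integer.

Click 1 (5,2) count=2: revealed 1 new [(5,2)] -> total=1
Click 2 (3,1) count=2: revealed 1 new [(3,1)] -> total=2
Click 3 (3,5) count=1: revealed 1 new [(3,5)] -> total=3
Click 4 (4,5) count=0: revealed 8 new [(3,3) (3,4) (4,3) (4,4) (4,5) (5,3) (5,4) (5,5)] -> total=11

Answer: 11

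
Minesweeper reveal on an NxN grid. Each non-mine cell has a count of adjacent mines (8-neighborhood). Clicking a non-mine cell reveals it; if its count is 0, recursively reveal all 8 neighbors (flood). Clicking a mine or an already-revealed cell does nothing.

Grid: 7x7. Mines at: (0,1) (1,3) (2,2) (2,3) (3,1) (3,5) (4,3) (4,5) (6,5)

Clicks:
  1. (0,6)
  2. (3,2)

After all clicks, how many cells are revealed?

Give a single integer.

Click 1 (0,6) count=0: revealed 9 new [(0,4) (0,5) (0,6) (1,4) (1,5) (1,6) (2,4) (2,5) (2,6)] -> total=9
Click 2 (3,2) count=4: revealed 1 new [(3,2)] -> total=10

Answer: 10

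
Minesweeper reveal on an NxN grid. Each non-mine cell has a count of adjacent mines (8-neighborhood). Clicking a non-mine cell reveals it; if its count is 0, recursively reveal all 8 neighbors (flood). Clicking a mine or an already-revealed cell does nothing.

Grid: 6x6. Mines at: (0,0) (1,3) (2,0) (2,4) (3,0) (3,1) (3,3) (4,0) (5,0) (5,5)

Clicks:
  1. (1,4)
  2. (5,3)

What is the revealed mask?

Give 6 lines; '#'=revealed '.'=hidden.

Answer: ......
....#.
......
......
.####.
.####.

Derivation:
Click 1 (1,4) count=2: revealed 1 new [(1,4)] -> total=1
Click 2 (5,3) count=0: revealed 8 new [(4,1) (4,2) (4,3) (4,4) (5,1) (5,2) (5,3) (5,4)] -> total=9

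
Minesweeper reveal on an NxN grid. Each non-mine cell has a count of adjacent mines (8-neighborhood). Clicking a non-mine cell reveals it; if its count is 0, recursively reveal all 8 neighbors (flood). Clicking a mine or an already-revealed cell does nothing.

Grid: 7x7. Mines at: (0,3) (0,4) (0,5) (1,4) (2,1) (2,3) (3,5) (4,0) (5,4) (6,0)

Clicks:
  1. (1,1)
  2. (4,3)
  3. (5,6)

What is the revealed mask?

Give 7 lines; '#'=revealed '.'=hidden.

Click 1 (1,1) count=1: revealed 1 new [(1,1)] -> total=1
Click 2 (4,3) count=1: revealed 1 new [(4,3)] -> total=2
Click 3 (5,6) count=0: revealed 6 new [(4,5) (4,6) (5,5) (5,6) (6,5) (6,6)] -> total=8

Answer: .......
.#.....
.......
.......
...#.##
.....##
.....##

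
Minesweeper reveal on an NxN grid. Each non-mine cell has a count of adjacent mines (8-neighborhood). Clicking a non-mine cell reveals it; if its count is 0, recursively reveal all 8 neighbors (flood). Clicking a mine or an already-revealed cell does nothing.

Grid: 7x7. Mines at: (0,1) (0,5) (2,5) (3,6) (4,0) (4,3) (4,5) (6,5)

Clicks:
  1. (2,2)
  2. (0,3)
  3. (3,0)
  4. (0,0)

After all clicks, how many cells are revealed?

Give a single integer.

Answer: 19

Derivation:
Click 1 (2,2) count=0: revealed 18 new [(0,2) (0,3) (0,4) (1,0) (1,1) (1,2) (1,3) (1,4) (2,0) (2,1) (2,2) (2,3) (2,4) (3,0) (3,1) (3,2) (3,3) (3,4)] -> total=18
Click 2 (0,3) count=0: revealed 0 new [(none)] -> total=18
Click 3 (3,0) count=1: revealed 0 new [(none)] -> total=18
Click 4 (0,0) count=1: revealed 1 new [(0,0)] -> total=19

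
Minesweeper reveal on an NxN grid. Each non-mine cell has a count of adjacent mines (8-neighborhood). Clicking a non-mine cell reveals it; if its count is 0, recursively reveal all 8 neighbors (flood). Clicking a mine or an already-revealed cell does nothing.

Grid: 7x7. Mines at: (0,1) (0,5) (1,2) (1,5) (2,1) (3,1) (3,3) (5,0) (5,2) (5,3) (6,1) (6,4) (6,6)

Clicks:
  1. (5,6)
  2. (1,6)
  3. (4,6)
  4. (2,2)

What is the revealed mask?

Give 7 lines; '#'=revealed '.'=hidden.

Click 1 (5,6) count=1: revealed 1 new [(5,6)] -> total=1
Click 2 (1,6) count=2: revealed 1 new [(1,6)] -> total=2
Click 3 (4,6) count=0: revealed 11 new [(2,4) (2,5) (2,6) (3,4) (3,5) (3,6) (4,4) (4,5) (4,6) (5,4) (5,5)] -> total=13
Click 4 (2,2) count=4: revealed 1 new [(2,2)] -> total=14

Answer: .......
......#
..#.###
....###
....###
....###
.......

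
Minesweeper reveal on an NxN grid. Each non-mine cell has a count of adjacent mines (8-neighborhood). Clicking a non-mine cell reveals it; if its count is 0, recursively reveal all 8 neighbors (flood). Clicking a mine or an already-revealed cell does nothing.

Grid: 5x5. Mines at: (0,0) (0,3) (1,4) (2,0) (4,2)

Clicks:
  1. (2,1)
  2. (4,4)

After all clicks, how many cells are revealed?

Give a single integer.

Answer: 7

Derivation:
Click 1 (2,1) count=1: revealed 1 new [(2,1)] -> total=1
Click 2 (4,4) count=0: revealed 6 new [(2,3) (2,4) (3,3) (3,4) (4,3) (4,4)] -> total=7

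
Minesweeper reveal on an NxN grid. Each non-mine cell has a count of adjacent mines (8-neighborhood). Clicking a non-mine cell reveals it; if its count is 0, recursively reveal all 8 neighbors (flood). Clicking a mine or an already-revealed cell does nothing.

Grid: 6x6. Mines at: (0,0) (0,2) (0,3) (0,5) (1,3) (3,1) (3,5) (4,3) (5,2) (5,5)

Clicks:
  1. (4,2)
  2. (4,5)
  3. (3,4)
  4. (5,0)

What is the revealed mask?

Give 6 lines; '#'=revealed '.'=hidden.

Click 1 (4,2) count=3: revealed 1 new [(4,2)] -> total=1
Click 2 (4,5) count=2: revealed 1 new [(4,5)] -> total=2
Click 3 (3,4) count=2: revealed 1 new [(3,4)] -> total=3
Click 4 (5,0) count=0: revealed 4 new [(4,0) (4,1) (5,0) (5,1)] -> total=7

Answer: ......
......
......
....#.
###..#
##....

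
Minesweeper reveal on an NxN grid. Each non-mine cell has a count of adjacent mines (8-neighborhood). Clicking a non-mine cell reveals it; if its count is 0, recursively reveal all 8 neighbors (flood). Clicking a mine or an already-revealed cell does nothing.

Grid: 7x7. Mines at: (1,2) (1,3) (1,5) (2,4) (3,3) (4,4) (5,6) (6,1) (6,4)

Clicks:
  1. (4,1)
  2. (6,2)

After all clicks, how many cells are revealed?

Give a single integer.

Click 1 (4,1) count=0: revealed 16 new [(0,0) (0,1) (1,0) (1,1) (2,0) (2,1) (2,2) (3,0) (3,1) (3,2) (4,0) (4,1) (4,2) (5,0) (5,1) (5,2)] -> total=16
Click 2 (6,2) count=1: revealed 1 new [(6,2)] -> total=17

Answer: 17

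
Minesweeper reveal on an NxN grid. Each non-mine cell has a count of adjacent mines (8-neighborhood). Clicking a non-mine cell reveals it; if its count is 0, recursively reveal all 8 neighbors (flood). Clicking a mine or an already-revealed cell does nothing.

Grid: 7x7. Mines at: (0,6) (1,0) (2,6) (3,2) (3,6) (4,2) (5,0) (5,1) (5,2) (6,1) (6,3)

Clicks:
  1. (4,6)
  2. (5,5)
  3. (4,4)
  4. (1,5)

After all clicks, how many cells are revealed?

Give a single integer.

Click 1 (4,6) count=1: revealed 1 new [(4,6)] -> total=1
Click 2 (5,5) count=0: revealed 28 new [(0,1) (0,2) (0,3) (0,4) (0,5) (1,1) (1,2) (1,3) (1,4) (1,5) (2,1) (2,2) (2,3) (2,4) (2,5) (3,3) (3,4) (3,5) (4,3) (4,4) (4,5) (5,3) (5,4) (5,5) (5,6) (6,4) (6,5) (6,6)] -> total=29
Click 3 (4,4) count=0: revealed 0 new [(none)] -> total=29
Click 4 (1,5) count=2: revealed 0 new [(none)] -> total=29

Answer: 29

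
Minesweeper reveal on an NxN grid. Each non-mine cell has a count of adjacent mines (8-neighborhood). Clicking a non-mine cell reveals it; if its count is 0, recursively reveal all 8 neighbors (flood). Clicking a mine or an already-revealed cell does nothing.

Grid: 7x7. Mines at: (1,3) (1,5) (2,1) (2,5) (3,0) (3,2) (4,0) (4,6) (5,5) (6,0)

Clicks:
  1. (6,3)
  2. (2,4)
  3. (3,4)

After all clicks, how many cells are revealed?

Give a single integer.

Click 1 (6,3) count=0: revealed 12 new [(4,1) (4,2) (4,3) (4,4) (5,1) (5,2) (5,3) (5,4) (6,1) (6,2) (6,3) (6,4)] -> total=12
Click 2 (2,4) count=3: revealed 1 new [(2,4)] -> total=13
Click 3 (3,4) count=1: revealed 1 new [(3,4)] -> total=14

Answer: 14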